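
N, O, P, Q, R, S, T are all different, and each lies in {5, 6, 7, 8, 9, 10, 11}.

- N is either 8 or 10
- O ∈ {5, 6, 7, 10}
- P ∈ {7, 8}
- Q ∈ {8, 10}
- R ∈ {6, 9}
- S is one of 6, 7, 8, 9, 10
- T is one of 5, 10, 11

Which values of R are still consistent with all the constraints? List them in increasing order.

The 7 variables together cover exactly {5, 6, 7, 8, 9, 10, 11} — 7 values for 7 variables — and 11 appears only in T's list, so T = 11.
Among the 6 still-open variables, 5 fits only O (and all 6 values in {5, 6, 7, 8, 9, 10} must be used), so O = 5.
N and Q share exactly the 2 values {8, 10}; by pigeonhole those values go to them, so strike 8, 10 from P, S.
That leaves P = 7. Remove 7 from S.
No further eliminations apply; R can still be any of 6, 9.

6, 9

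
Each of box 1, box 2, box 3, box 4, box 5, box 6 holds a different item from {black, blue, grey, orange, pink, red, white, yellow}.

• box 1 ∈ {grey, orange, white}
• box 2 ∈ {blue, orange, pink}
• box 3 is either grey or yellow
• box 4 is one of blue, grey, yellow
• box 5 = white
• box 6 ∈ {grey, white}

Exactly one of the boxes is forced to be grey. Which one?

box 5 has just one choice, so box 5 = white. Eliminate white elsewhere: box 1, box 6.
So grey goes to box 6.

box 6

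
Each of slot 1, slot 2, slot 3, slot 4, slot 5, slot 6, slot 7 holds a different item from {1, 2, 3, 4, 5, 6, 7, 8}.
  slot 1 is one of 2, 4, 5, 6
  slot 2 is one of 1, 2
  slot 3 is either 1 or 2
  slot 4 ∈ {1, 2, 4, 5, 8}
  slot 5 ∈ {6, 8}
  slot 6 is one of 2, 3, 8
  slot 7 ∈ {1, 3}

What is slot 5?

6

The 2 variables slot 2 and slot 3 are confined to {1, 2}, which locks those values in; drop them from slot 1, slot 4, slot 6, slot 7.
That leaves slot 7 = 3. Eliminate 3 elsewhere: slot 6.
That leaves slot 6 = 8. Strike 8 from slot 4, slot 5.
So slot 5 = 6.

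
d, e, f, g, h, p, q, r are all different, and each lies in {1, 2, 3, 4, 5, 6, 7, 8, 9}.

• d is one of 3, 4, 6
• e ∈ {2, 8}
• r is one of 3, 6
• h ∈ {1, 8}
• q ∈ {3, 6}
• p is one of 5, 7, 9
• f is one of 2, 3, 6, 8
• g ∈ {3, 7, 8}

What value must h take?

q and r share exactly the 2 values {3, 6}; by pigeonhole those values go to them, so strike 3, 6 from d, f, g.
That leaves d = 4.
The 2 variables e and f are confined to {2, 8}, which locks those values in; drop them from g, h.
So h = 1.

1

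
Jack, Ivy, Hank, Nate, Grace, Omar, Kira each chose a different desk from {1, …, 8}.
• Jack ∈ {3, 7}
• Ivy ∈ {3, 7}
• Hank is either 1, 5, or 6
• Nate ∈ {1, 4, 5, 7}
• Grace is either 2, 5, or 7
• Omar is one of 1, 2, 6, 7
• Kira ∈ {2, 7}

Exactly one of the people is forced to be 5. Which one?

The 7 variables draw from only 7 values {1, 2, 3, 4, 5, 6, 7}, so each is used; only Nate can be 4, hence Nate = 4.
Jack and Ivy share exactly the 2 values {3, 7}; by pigeonhole those values go to them, so strike 3, 7 from Grace, Omar, Kira.
Kira must be 2 (only option left). So Grace, Omar can't be 2.
So 5 goes to Grace.

Grace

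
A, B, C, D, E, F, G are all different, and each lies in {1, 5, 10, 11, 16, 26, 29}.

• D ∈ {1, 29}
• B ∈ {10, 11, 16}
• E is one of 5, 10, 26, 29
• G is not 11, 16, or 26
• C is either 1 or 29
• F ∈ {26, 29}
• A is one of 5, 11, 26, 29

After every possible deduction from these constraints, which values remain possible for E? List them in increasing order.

Among the 7 variables, 16 fits only B (and all 7 values in {1, 5, 10, 11, 16, 26, 29} must be used), so B = 16.
The 6 still-open variables draw from only 6 values {1, 5, 10, 11, 26, 29}, so each is used; only A can be 11, hence A = 11.
The 2 variables C and D are confined to {1, 29}, which locks those values in; drop them from E, F, G.
F must be 26 (only option left). Strike 26 from E.
No further eliminations apply; E can still be any of 5, 10.

5, 10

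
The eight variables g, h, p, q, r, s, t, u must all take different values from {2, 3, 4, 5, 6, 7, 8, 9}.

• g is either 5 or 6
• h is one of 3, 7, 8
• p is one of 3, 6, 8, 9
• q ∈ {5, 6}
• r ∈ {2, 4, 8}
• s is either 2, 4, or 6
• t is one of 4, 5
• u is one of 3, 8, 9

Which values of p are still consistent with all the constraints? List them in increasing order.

The 8 variables together cover exactly {2, 3, 4, 5, 6, 7, 8, 9} — 8 values for 8 variables — and 7 appears only in h's list, so h = 7.
g and q share exactly the 2 values {5, 6}; by pigeonhole those values go to them, so strike 5, 6 from p, s, t.
t's domain is down to {4}, so t = 4. Strike 4 from r, s.
s's domain is down to {2}, so s = 2. Strike 2 from r.
That leaves r = 8. Strike 8 from p, u.
No further eliminations apply; p can still be any of 3, 9.

3, 9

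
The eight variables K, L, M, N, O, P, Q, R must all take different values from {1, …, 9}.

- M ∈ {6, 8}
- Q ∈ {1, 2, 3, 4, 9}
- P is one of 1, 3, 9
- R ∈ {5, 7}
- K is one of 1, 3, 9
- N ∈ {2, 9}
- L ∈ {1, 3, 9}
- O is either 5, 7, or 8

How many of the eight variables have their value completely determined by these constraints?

The 3 variables K, L, P are confined to {1, 3, 9}, which locks those values in; drop them from N, Q.
N's domain is down to {2}, so N = 2. So Q can't be 2.
Q's domain is down to {4}, so Q = 4.
Determined: N=2, Q=4. The other variables each still have more than one consistent value. That makes 2.

2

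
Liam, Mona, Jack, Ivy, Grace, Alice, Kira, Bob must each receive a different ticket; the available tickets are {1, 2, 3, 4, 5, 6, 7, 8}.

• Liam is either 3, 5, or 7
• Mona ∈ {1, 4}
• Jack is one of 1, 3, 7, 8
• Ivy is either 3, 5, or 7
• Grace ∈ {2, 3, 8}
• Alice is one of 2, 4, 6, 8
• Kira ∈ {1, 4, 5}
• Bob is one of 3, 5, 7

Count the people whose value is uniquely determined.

The 8 variables together cover exactly {1, 2, 3, 4, 5, 6, 7, 8} — 8 values for 8 variables — and 6 appears only in Alice's list, so Alice = 6.
Among the 7 still-open variables, 2 fits only Grace (and all 7 values in {1, 2, 3, 4, 5, 7, 8} must be used), so Grace = 2.
Among the 6 still-open variables, 8 fits only Jack (and all 6 values in {1, 3, 4, 5, 7, 8} must be used), so Jack = 8.
The 3 variables Liam, Ivy, Bob are confined to {3, 5, 7}, which locks those values in; drop them from Kira.
Determined: Jack=8, Grace=2, Alice=6. The other people each still have more than one consistent value. That makes 3.

3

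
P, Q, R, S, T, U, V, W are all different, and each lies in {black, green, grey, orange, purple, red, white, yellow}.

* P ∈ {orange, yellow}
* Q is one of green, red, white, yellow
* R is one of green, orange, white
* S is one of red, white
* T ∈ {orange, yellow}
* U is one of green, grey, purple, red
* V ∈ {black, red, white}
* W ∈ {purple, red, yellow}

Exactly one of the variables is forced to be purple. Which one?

W

Among the 8 variables, black fits only V (and all 8 values in {black, green, grey, orange, purple, red, white, yellow} must be used), so V = black.
The 7 still-open variables draw from only 7 values {green, grey, orange, purple, red, white, yellow}, so each is used; only U can be grey, hence U = grey.
Among the 6 still-open variables, purple fits only W (and all 6 values in {green, orange, purple, red, white, yellow} must be used), so W = purple.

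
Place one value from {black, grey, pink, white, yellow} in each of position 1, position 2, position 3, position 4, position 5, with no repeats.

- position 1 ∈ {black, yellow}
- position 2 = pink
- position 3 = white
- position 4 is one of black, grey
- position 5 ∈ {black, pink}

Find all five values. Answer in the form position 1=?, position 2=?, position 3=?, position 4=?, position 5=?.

position 2's domain is down to {pink}, so position 2 = pink. Remove pink from position 5.
That leaves position 3 = white.
That leaves position 5 = black. Eliminate black elsewhere: position 1, position 4.
That leaves position 1 = yellow.
position 4's domain is down to {grey}, so position 4 = grey.

position 1=yellow, position 2=pink, position 3=white, position 4=grey, position 5=black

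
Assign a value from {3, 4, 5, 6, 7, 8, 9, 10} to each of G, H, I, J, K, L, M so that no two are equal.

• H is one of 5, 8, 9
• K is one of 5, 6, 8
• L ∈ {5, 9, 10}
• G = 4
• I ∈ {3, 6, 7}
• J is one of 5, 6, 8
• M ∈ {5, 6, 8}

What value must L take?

10

G's domain is down to {4}, so G = 4.
J, K, M between them cover only {5, 6, 8} — a naked triple. Remove those values from H, I, L.
That leaves H = 9. Remove 9 from L.
So L = 10.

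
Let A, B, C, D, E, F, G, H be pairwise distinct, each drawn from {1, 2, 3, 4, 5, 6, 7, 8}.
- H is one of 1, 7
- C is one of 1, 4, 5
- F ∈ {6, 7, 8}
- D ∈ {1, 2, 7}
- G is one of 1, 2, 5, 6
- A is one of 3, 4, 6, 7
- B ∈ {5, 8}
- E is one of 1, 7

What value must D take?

2

The 8 variables together cover exactly {1, 2, 3, 4, 5, 6, 7, 8} — 8 values for 8 variables — and 3 appears only in A's list, so A = 3.
The 7 still-open variables together cover exactly {1, 2, 4, 5, 6, 7, 8} — 7 values for 7 variables — and 4 appears only in C's list, so C = 4.
E and H between them cover only {1, 7} — a naked pair. Remove those values from D, F, G.
So D = 2.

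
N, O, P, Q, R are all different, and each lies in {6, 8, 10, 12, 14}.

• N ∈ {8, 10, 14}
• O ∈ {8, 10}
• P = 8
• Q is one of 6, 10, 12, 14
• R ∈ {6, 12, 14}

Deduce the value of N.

P must be 8 (only option left). Strike 8 from N, O.
O has just one choice, so O = 10. Strike 10 from N, Q.
So N = 14.

14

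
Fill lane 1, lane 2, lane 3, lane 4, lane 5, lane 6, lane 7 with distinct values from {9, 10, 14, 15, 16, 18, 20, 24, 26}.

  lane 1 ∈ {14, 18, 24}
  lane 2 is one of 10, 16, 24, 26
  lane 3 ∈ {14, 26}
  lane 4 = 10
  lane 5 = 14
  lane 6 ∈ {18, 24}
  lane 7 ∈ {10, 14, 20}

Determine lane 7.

20

lane 4's domain is down to {10}, so lane 4 = 10. Strike 10 from lane 2, lane 7.
lane 5 must be 14 (only option left). So lane 1, lane 3, lane 7 can't be 14.
So lane 7 = 20.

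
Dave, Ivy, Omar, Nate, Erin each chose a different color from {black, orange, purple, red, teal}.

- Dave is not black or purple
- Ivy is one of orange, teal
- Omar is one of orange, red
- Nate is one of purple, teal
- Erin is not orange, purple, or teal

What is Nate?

Among the 5 variables, black fits only Erin (and all 5 values in {black, orange, purple, red, teal} must be used), so Erin = black.
Among the 4 still-open variables, purple fits only Nate (and all 4 values in {orange, purple, red, teal} must be used), so Nate = purple.

purple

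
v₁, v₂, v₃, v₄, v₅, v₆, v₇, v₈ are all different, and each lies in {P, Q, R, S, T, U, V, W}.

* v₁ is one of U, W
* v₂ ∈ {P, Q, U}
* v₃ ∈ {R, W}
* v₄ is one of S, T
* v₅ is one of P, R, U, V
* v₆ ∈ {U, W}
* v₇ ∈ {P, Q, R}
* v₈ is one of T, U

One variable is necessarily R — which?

Among the 8 variables, S fits only v₄ (and all 8 values in {P, Q, R, S, T, U, V, W} must be used), so v₄ = S.
Among the 7 still-open variables, T fits only v₈ (and all 7 values in {P, Q, R, T, U, V, W} must be used), so v₈ = T.
The 6 still-open variables together cover exactly {P, Q, R, U, V, W} — 6 values for 6 variables — and V appears only in v₅'s list, so v₅ = V.
v₁ and v₆ share exactly the 2 values {U, W}; by pigeonhole those values go to them, so strike U, W from v₂, v₃.
So R goes to v₃.

v₃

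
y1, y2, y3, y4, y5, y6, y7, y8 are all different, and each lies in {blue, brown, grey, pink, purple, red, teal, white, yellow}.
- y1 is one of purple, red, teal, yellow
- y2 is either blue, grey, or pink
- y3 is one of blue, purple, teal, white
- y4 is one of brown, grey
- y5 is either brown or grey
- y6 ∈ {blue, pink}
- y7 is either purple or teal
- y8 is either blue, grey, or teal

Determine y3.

y4 and y5 between them cover only {brown, grey} — a naked pair. Remove those values from y2, y8.
The 2 variables y2 and y6 are confined to {blue, pink}, which locks those values in; drop them from y3, y8.
That leaves y8 = teal. So y1, y3, y7 can't be teal.
y7 has just one choice, so y7 = purple. So y1, y3 can't be purple.
So y3 = white.

white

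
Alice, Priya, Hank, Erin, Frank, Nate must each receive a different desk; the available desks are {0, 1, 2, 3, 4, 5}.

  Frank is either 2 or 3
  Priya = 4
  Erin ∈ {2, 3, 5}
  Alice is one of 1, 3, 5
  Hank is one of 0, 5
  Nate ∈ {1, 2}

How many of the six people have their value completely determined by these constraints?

2

Priya has just one choice, so Priya = 4.
The 5 still-open variables together cover exactly {0, 1, 2, 3, 5} — 5 values for 5 variables — and 0 appears only in Hank's list, so Hank = 0.
Determined: Priya=4, Hank=0. The other people each still have more than one consistent value. That makes 2.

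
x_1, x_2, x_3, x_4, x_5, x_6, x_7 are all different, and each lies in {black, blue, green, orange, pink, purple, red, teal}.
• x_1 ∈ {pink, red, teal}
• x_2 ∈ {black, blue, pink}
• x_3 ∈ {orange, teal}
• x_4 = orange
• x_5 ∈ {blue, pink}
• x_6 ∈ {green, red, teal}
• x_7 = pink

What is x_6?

x_4 has just one choice, so x_4 = orange. Strike orange from x_3.
x_7's domain is down to {pink}, so x_7 = pink. Eliminate pink elsewhere: x_1, x_2, x_5.
x_3 has just one choice, so x_3 = teal. So x_1, x_6 can't be teal.
x_5 must be blue (only option left). Remove blue from x_2.
x_1's domain is down to {red}, so x_1 = red. Remove red from x_6.
So x_6 = green.

green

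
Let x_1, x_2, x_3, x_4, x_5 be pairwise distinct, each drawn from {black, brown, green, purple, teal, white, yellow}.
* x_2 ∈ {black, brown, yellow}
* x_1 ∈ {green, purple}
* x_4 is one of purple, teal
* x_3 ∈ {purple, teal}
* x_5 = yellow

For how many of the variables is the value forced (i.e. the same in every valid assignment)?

x_5 has just one choice, so x_5 = yellow. Remove yellow from x_2.
The 2 variables x_3 and x_4 are confined to {purple, teal}, which locks those values in; drop them from x_1.
x_1 must be green (only option left).
Determined: x_1=green, x_5=yellow. The other variables each still have more than one consistent value. That makes 2.

2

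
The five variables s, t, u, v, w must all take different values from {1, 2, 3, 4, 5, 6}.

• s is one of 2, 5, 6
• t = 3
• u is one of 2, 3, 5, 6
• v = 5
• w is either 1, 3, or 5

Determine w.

1

t must be 3 (only option left). Remove 3 from u, w.
That leaves v = 5. Eliminate 5 elsewhere: s, u, w.
So w = 1.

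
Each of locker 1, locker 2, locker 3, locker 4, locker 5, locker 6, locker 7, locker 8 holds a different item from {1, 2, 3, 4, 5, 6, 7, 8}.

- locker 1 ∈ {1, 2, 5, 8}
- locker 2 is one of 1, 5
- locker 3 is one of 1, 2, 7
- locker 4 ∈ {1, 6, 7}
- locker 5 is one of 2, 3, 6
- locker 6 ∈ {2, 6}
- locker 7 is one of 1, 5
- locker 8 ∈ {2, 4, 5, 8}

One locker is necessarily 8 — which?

locker 1

The 8 variables together cover exactly {1, 2, 3, 4, 5, 6, 7, 8} — 8 values for 8 variables — and 3 appears only in locker 5's list, so locker 5 = 3.
The 7 still-open variables together cover exactly {1, 2, 4, 5, 6, 7, 8} — 7 values for 7 variables — and 4 appears only in locker 8's list, so locker 8 = 4.
Among the 6 still-open variables, 8 fits only locker 1 (and all 6 values in {1, 2, 5, 6, 7, 8} must be used), so locker 1 = 8.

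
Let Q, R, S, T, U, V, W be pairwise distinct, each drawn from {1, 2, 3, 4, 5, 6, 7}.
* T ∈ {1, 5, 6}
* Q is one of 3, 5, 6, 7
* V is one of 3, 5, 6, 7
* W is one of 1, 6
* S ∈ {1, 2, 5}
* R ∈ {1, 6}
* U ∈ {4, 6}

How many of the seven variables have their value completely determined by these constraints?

3

The 7 variables together cover exactly {1, 2, 3, 4, 5, 6, 7} — 7 values for 7 variables — and 2 appears only in S's list, so S = 2.
The 6 still-open variables draw from only 6 values {1, 3, 4, 5, 6, 7}, so each is used; only U can be 4, hence U = 4.
The 2 variables R and W are confined to {1, 6}, which locks those values in; drop them from Q, T, V.
T's domain is down to {5}, so T = 5. So Q, V can't be 5.
Determined: S=2, T=5, U=4. The other variables each still have more than one consistent value. That makes 3.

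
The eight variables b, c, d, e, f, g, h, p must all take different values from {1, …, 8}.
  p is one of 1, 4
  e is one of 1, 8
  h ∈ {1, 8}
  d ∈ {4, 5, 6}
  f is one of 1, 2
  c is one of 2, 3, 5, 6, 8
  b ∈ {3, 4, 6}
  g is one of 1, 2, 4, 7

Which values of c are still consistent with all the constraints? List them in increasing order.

The 8 variables draw from only 8 values {1, 2, 3, 4, 5, 6, 7, 8}, so each is used; only g can be 7, hence g = 7.
The 2 variables e and h are confined to {1, 8}, which locks those values in; drop them from c, f, p.
f's domain is down to {2}, so f = 2. Strike 2 from c.
That leaves p = 4. Remove 4 from b, d.
No further eliminations apply; c can still be any of 3, 5, 6.

3, 5, 6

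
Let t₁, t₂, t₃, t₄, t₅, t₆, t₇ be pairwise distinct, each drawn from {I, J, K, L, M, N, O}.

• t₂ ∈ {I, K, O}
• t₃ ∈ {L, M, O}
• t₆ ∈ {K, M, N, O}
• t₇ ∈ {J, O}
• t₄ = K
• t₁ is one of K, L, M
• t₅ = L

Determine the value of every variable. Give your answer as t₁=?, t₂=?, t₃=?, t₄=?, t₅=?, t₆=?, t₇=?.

t₄ must be K (only option left). Remove K from t₁, t₂, t₆.
That leaves t₅ = L. Remove L from t₁, t₃.
t₁ has just one choice, so t₁ = M. Strike M from t₃, t₆.
That leaves t₃ = O. So t₂, t₆, t₇ can't be O.
That leaves t₆ = N.
That leaves t₇ = J.
t₂ has just one choice, so t₂ = I.

t₁=M, t₂=I, t₃=O, t₄=K, t₅=L, t₆=N, t₇=J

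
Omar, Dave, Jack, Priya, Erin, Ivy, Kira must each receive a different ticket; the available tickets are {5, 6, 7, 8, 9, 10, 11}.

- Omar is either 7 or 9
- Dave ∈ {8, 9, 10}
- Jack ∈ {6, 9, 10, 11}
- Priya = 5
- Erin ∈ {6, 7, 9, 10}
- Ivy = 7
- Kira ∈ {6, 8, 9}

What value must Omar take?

Priya must be 5 (only option left).
That leaves Ivy = 7. Eliminate 7 elsewhere: Omar, Erin.
So Omar = 9.

9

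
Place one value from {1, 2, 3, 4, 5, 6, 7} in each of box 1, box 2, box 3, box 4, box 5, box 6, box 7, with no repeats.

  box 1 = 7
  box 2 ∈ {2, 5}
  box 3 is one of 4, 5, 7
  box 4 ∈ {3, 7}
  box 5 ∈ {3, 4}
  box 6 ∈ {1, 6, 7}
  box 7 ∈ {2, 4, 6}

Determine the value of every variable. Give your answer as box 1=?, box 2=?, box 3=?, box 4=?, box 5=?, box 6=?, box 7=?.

box 1=7, box 2=2, box 3=5, box 4=3, box 5=4, box 6=1, box 7=6

box 1 must be 7 (only option left). So box 3, box 4, box 6 can't be 7.
box 4 must be 3 (only option left). Remove 3 from box 5.
box 5 has just one choice, so box 5 = 4. So box 3, box 7 can't be 4.
box 3's domain is down to {5}, so box 3 = 5. Remove 5 from box 2.
box 2's domain is down to {2}, so box 2 = 2. So box 7 can't be 2.
box 7's domain is down to {6}, so box 7 = 6. Eliminate 6 elsewhere: box 6.
That leaves box 6 = 1.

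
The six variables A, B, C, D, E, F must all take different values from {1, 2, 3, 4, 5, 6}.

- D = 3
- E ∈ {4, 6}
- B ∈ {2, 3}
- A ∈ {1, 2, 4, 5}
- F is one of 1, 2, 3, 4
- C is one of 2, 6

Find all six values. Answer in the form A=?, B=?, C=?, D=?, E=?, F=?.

A=5, B=2, C=6, D=3, E=4, F=1

D must be 3 (only option left). Strike 3 from B, F.
That leaves B = 2. Eliminate 2 elsewhere: A, C, F.
C has just one choice, so C = 6. Remove 6 from E.
That leaves E = 4. Remove 4 from A, F.
F must be 1 (only option left). Eliminate 1 elsewhere: A.
A has just one choice, so A = 5.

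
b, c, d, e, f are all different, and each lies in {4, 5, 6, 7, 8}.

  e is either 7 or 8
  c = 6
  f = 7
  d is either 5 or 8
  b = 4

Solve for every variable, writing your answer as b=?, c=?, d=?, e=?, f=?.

b's domain is down to {4}, so b = 4.
c has just one choice, so c = 6.
That leaves f = 7. Eliminate 7 elsewhere: e.
e has just one choice, so e = 8. Remove 8 from d.
d has just one choice, so d = 5.

b=4, c=6, d=5, e=8, f=7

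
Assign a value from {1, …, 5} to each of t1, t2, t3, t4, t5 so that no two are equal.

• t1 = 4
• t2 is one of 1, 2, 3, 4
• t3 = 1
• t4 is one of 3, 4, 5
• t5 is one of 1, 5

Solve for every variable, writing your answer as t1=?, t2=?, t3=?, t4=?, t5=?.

t1=4, t2=2, t3=1, t4=3, t5=5

t1 has just one choice, so t1 = 4. Eliminate 4 elsewhere: t2, t4.
That leaves t3 = 1. Eliminate 1 elsewhere: t2, t5.
t5 must be 5 (only option left). Eliminate 5 elsewhere: t4.
That leaves t4 = 3. So t2 can't be 3.
t2 has just one choice, so t2 = 2.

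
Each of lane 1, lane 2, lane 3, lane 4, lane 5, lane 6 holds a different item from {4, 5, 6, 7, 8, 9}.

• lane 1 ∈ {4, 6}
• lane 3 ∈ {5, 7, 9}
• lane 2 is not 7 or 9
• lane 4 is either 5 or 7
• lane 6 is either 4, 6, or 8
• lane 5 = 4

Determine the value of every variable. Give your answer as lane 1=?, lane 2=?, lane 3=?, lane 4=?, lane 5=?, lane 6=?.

lane 5's domain is down to {4}, so lane 5 = 4. Eliminate 4 elsewhere: lane 1, lane 2, lane 6.
lane 1 must be 6 (only option left). Strike 6 from lane 2, lane 6.
lane 6's domain is down to {8}, so lane 6 = 8. So lane 2 can't be 8.
That leaves lane 2 = 5. Remove 5 from lane 3, lane 4.
lane 4 has just one choice, so lane 4 = 7. Eliminate 7 elsewhere: lane 3.
lane 3 has just one choice, so lane 3 = 9.

lane 1=6, lane 2=5, lane 3=9, lane 4=7, lane 5=4, lane 6=8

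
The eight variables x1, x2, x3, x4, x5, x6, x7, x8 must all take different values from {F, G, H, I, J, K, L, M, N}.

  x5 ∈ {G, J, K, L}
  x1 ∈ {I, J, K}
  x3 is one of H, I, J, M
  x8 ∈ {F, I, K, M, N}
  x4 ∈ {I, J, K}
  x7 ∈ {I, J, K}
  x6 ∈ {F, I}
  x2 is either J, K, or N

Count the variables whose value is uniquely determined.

4

The 3 variables x1, x4, x7 are confined to {I, J, K}, which locks those values in; drop them from x2, x3, x5, x6, x8.
x2 has just one choice, so x2 = N. Strike N from x8.
x6 has just one choice, so x6 = F. Strike F from x8.
x8's domain is down to {M}, so x8 = M. Eliminate M elsewhere: x3.
x3's domain is down to {H}, so x3 = H.
Determined: x2=N, x3=H, x6=F, x8=M. The other variables each still have more than one consistent value. That makes 4.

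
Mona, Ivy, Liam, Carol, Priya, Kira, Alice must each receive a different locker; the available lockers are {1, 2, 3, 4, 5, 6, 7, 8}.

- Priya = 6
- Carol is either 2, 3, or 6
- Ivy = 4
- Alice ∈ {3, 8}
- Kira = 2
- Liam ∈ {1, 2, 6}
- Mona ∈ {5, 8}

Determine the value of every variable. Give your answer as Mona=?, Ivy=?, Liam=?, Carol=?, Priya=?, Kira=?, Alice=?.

Ivy's domain is down to {4}, so Ivy = 4.
Priya's domain is down to {6}, so Priya = 6. So Liam, Carol can't be 6.
Kira must be 2 (only option left). Remove 2 from Liam, Carol.
Liam has just one choice, so Liam = 1.
Carol must be 3 (only option left). Strike 3 from Alice.
Alice has just one choice, so Alice = 8. Strike 8 from Mona.
Mona's domain is down to {5}, so Mona = 5.

Mona=5, Ivy=4, Liam=1, Carol=3, Priya=6, Kira=2, Alice=8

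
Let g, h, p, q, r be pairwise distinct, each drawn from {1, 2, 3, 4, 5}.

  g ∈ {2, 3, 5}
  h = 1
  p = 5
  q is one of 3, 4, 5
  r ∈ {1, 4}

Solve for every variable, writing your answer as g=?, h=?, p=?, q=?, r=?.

g=2, h=1, p=5, q=3, r=4

h's domain is down to {1}, so h = 1. Eliminate 1 elsewhere: r.
p has just one choice, so p = 5. Remove 5 from g, q.
r has just one choice, so r = 4. Remove 4 from q.
q must be 3 (only option left). Eliminate 3 elsewhere: g.
That leaves g = 2.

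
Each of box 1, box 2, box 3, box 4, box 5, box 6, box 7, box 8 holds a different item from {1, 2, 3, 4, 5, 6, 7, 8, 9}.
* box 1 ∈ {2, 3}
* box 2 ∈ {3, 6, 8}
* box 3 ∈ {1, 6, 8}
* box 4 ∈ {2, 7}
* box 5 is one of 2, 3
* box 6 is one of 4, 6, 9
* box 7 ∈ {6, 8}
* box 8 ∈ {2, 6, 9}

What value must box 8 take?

The 8 variables together cover exactly {1, 2, 3, 4, 6, 7, 8, 9} — 8 values for 8 variables — and 1 appears only in box 3's list, so box 3 = 1.
The 7 still-open variables draw from only 7 values {2, 3, 4, 6, 7, 8, 9}, so each is used; only box 6 can be 4, hence box 6 = 4.
The 6 still-open variables together cover exactly {2, 3, 6, 7, 8, 9} — 6 values for 6 variables — and 7 appears only in box 4's list, so box 4 = 7.
The 5 still-open variables together cover exactly {2, 3, 6, 8, 9} — 5 values for 5 variables — and 9 appears only in box 8's list, so box 8 = 9.

9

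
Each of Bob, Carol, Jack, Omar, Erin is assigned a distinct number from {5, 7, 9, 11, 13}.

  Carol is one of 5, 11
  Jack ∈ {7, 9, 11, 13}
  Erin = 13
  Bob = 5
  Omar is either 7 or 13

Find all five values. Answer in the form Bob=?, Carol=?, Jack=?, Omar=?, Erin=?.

Bob=5, Carol=11, Jack=9, Omar=7, Erin=13

Bob's domain is down to {5}, so Bob = 5. Eliminate 5 elsewhere: Carol.
Carol has just one choice, so Carol = 11. Eliminate 11 elsewhere: Jack.
Erin has just one choice, so Erin = 13. Eliminate 13 elsewhere: Jack, Omar.
Omar must be 7 (only option left). Remove 7 from Jack.
Jack must be 9 (only option left).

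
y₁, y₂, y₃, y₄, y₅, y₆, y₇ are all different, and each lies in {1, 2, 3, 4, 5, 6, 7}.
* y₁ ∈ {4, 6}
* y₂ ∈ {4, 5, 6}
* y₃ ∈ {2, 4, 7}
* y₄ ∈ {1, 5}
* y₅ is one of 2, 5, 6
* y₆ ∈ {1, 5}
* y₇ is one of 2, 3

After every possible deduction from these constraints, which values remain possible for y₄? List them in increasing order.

1, 5

The 7 variables draw from only 7 values {1, 2, 3, 4, 5, 6, 7}, so each is used; only y₇ can be 3, hence y₇ = 3.
Among the 6 still-open variables, 7 fits only y₃ (and all 6 values in {1, 2, 4, 5, 6, 7} must be used), so y₃ = 7.
Among the 5 still-open variables, 2 fits only y₅ (and all 5 values in {1, 2, 4, 5, 6} must be used), so y₅ = 2.
y₄ and y₆ share exactly the 2 values {1, 5}; by pigeonhole those values go to them, so strike 1, 5 from y₂.
No further eliminations apply; y₄ can still be any of 1, 5.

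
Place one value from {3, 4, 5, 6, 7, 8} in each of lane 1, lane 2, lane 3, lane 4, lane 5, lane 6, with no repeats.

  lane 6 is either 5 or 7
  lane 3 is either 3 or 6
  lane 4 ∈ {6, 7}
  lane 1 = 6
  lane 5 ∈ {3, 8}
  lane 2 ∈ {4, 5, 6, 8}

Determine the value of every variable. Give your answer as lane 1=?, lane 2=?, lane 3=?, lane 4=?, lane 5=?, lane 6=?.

lane 1=6, lane 2=4, lane 3=3, lane 4=7, lane 5=8, lane 6=5

lane 1 must be 6 (only option left). Eliminate 6 elsewhere: lane 2, lane 3, lane 4.
lane 3's domain is down to {3}, so lane 3 = 3. Remove 3 from lane 5.
lane 4 has just one choice, so lane 4 = 7. So lane 6 can't be 7.
lane 5 has just one choice, so lane 5 = 8. Strike 8 from lane 2.
lane 6 must be 5 (only option left). Strike 5 from lane 2.
lane 2's domain is down to {4}, so lane 2 = 4.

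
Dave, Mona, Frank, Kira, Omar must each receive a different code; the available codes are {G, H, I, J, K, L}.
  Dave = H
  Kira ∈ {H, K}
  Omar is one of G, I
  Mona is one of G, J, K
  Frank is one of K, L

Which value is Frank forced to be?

Dave has just one choice, so Dave = H. Eliminate H elsewhere: Kira.
That leaves Kira = K. Strike K from Mona, Frank.
So Frank = L.

L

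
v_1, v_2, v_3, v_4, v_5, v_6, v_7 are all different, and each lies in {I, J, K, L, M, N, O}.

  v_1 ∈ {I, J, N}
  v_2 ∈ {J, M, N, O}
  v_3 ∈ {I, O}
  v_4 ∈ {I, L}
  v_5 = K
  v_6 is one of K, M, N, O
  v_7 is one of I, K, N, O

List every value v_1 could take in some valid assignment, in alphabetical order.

I, J, N

v_5 has just one choice, so v_5 = K. Strike K from v_6, v_7.
The 6 still-open variables draw from only 6 values {I, J, L, M, N, O}, so each is used; only v_4 can be L, hence v_4 = L.
No further eliminations apply; v_1 can still be any of I, J, N.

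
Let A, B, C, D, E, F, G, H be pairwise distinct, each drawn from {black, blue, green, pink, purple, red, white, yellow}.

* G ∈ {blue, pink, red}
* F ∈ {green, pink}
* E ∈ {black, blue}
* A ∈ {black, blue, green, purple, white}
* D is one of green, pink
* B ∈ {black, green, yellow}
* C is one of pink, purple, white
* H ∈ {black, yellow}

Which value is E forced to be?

blue

Among the 8 variables, red fits only G (and all 8 values in {black, blue, green, pink, purple, red, white, yellow} must be used), so G = red.
The 2 variables D and F are confined to {green, pink}, which locks those values in; drop them from A, B, C.
The 2 variables B and H are confined to {black, yellow}, which locks those values in; drop them from A, E.
So E = blue.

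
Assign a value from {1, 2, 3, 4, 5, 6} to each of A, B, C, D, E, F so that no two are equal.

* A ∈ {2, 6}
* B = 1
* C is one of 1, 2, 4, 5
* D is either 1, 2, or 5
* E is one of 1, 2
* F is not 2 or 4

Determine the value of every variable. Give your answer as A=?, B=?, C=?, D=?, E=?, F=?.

A=6, B=1, C=4, D=5, E=2, F=3

B must be 1 (only option left). Eliminate 1 elsewhere: C, D, E, F.
E must be 2 (only option left). So A, C, D can't be 2.
A has just one choice, so A = 6. Remove 6 from F.
D must be 5 (only option left). Strike 5 from C, F.
F must be 3 (only option left).
C must be 4 (only option left).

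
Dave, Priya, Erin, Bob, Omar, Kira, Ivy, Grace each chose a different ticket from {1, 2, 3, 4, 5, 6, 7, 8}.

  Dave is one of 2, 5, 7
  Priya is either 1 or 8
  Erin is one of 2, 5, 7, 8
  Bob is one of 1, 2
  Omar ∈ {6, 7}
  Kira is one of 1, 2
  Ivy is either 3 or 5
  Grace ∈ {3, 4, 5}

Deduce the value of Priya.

Among the 8 variables, 4 fits only Grace (and all 8 values in {1, 2, 3, 4, 5, 6, 7, 8} must be used), so Grace = 4.
The 7 still-open variables together cover exactly {1, 2, 3, 5, 6, 7, 8} — 7 values for 7 variables — and 3 appears only in Ivy's list, so Ivy = 3.
Among the 6 still-open variables, 6 fits only Omar (and all 6 values in {1, 2, 5, 6, 7, 8} must be used), so Omar = 6.
Bob and Kira share exactly the 2 values {1, 2}; by pigeonhole those values go to them, so strike 1, 2 from Dave, Priya, Erin.
So Priya = 8.

8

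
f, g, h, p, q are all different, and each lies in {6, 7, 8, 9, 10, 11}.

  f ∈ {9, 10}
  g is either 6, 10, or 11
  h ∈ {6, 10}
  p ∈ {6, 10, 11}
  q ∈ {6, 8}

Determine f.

9

Among the 5 variables, 8 fits only q (and all 5 values in {6, 8, 9, 10, 11} must be used), so q = 8.
Among the 4 still-open variables, 9 fits only f (and all 4 values in {6, 9, 10, 11} must be used), so f = 9.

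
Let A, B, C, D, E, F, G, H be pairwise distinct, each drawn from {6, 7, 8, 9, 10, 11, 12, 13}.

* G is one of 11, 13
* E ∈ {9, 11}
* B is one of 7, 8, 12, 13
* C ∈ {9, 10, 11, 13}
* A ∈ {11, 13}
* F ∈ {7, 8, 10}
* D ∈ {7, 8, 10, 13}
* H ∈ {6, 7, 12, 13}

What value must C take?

10

The 8 variables together cover exactly {6, 7, 8, 9, 10, 11, 12, 13} — 8 values for 8 variables — and 6 appears only in H's list, so H = 6.
The 7 still-open variables draw from only 7 values {7, 8, 9, 10, 11, 12, 13}, so each is used; only B can be 12, hence B = 12.
A and G between them cover only {11, 13} — a naked pair. Remove those values from C, D, E.
E must be 9 (only option left). Eliminate 9 elsewhere: C.
So C = 10.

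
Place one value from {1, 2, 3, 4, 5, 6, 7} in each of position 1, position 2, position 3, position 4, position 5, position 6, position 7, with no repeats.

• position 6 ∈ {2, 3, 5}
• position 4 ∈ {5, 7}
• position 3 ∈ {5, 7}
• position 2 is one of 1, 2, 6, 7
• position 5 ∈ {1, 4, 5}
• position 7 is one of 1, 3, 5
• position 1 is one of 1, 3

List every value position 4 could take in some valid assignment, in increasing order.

5, 7

The 7 variables draw from only 7 values {1, 2, 3, 4, 5, 6, 7}, so each is used; only position 5 can be 4, hence position 5 = 4.
Among the 6 still-open variables, 6 fits only position 2 (and all 6 values in {1, 2, 3, 5, 6, 7} must be used), so position 2 = 6.
The 5 still-open variables draw from only 5 values {1, 2, 3, 5, 7}, so each is used; only position 6 can be 2, hence position 6 = 2.
position 3 and position 4 between them cover only {5, 7} — a naked pair. Remove those values from position 7.
No further eliminations apply; position 4 can still be any of 5, 7.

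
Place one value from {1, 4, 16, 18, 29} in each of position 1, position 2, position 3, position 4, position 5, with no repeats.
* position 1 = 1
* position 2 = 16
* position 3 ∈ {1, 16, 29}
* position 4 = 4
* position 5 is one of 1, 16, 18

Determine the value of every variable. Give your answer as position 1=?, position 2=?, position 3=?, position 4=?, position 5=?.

position 1=1, position 2=16, position 3=29, position 4=4, position 5=18

position 1 must be 1 (only option left). Eliminate 1 elsewhere: position 3, position 5.
position 2 has just one choice, so position 2 = 16. So position 3, position 5 can't be 16.
position 3 has just one choice, so position 3 = 29.
position 4 has just one choice, so position 4 = 4.
position 5's domain is down to {18}, so position 5 = 18.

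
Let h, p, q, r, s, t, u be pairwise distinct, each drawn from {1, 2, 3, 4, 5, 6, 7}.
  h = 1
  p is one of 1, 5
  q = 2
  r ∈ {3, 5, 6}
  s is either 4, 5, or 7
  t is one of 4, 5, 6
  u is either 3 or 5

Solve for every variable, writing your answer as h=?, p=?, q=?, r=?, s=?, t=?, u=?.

h has just one choice, so h = 1. So p can't be 1.
p must be 5 (only option left). Strike 5 from r, s, t, u.
q must be 2 (only option left).
u must be 3 (only option left). Remove 3 from r.
r must be 6 (only option left). Remove 6 from t.
t has just one choice, so t = 4. Remove 4 from s.
That leaves s = 7.

h=1, p=5, q=2, r=6, s=7, t=4, u=3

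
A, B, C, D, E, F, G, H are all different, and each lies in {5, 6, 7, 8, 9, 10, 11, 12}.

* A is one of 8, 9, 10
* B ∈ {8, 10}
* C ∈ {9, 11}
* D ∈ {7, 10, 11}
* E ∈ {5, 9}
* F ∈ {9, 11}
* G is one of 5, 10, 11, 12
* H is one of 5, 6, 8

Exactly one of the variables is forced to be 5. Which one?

The 8 variables draw from only 8 values {5, 6, 7, 8, 9, 10, 11, 12}, so each is used; only H can be 6, hence H = 6.
The 7 still-open variables together cover exactly {5, 7, 8, 9, 10, 11, 12} — 7 values for 7 variables — and 7 appears only in D's list, so D = 7.
The 6 still-open variables draw from only 6 values {5, 8, 9, 10, 11, 12}, so each is used; only G can be 12, hence G = 12.
Among the 5 still-open variables, 5 fits only E (and all 5 values in {5, 8, 9, 10, 11} must be used), so E = 5.

E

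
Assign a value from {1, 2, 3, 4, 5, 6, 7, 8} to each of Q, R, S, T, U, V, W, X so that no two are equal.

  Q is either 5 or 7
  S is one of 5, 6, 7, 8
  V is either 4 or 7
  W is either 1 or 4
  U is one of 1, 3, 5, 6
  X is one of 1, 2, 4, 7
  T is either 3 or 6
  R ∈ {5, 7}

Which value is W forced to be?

The 8 variables draw from only 8 values {1, 2, 3, 4, 5, 6, 7, 8}, so each is used; only X can be 2, hence X = 2.
The 7 still-open variables together cover exactly {1, 3, 4, 5, 6, 7, 8} — 7 values for 7 variables — and 8 appears only in S's list, so S = 8.
Q and R share exactly the 2 values {5, 7}; by pigeonhole those values go to them, so strike 5, 7 from U, V.
V must be 4 (only option left). Strike 4 from W.
So W = 1.

1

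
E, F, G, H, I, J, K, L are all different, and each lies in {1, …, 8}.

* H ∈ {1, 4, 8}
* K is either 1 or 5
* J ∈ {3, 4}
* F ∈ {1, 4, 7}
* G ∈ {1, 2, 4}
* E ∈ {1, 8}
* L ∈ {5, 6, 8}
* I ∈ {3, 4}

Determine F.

7

The 8 variables together cover exactly {1, 2, 3, 4, 5, 6, 7, 8} — 8 values for 8 variables — and 2 appears only in G's list, so G = 2.
The 7 still-open variables together cover exactly {1, 3, 4, 5, 6, 7, 8} — 7 values for 7 variables — and 6 appears only in L's list, so L = 6.
The 6 still-open variables draw from only 6 values {1, 3, 4, 5, 7, 8}, so each is used; only K can be 5, hence K = 5.
The 5 still-open variables together cover exactly {1, 3, 4, 7, 8} — 5 values for 5 variables — and 7 appears only in F's list, so F = 7.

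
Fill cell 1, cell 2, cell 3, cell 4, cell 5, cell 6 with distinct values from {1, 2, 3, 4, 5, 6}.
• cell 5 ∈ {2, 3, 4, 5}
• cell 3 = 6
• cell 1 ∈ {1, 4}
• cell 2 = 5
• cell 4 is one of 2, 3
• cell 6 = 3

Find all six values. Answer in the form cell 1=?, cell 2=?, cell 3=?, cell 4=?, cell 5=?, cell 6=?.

cell 2 must be 5 (only option left). Remove 5 from cell 5.
cell 3's domain is down to {6}, so cell 3 = 6.
cell 6's domain is down to {3}, so cell 6 = 3. Remove 3 from cell 4, cell 5.
cell 4's domain is down to {2}, so cell 4 = 2. Strike 2 from cell 5.
cell 5's domain is down to {4}, so cell 5 = 4. Eliminate 4 elsewhere: cell 1.
cell 1 must be 1 (only option left).

cell 1=1, cell 2=5, cell 3=6, cell 4=2, cell 5=4, cell 6=3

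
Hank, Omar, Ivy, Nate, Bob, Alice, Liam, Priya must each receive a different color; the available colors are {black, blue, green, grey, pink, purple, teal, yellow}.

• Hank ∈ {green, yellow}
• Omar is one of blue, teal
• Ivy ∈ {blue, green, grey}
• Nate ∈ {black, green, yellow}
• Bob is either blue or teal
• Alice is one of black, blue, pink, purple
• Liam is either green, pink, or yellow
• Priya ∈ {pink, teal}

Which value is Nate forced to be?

The 8 variables draw from only 8 values {black, blue, green, grey, pink, purple, teal, yellow}, so each is used; only Ivy can be grey, hence Ivy = grey.
The 7 still-open variables together cover exactly {black, blue, green, pink, purple, teal, yellow} — 7 values for 7 variables — and purple appears only in Alice's list, so Alice = purple.
The 6 still-open variables draw from only 6 values {black, blue, green, pink, teal, yellow}, so each is used; only Nate can be black, hence Nate = black.

black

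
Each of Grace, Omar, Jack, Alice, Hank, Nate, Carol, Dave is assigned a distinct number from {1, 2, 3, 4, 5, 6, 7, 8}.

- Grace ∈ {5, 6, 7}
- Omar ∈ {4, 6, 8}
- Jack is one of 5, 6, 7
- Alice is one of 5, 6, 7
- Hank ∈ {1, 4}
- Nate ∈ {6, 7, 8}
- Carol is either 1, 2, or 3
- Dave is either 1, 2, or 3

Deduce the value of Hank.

1

Grace, Jack, Alice share exactly the 3 values {5, 6, 7}; by pigeonhole those values go to them, so strike 5, 6, 7 from Omar, Nate.
That leaves Nate = 8. Eliminate 8 elsewhere: Omar.
That leaves Omar = 4. Eliminate 4 elsewhere: Hank.
So Hank = 1.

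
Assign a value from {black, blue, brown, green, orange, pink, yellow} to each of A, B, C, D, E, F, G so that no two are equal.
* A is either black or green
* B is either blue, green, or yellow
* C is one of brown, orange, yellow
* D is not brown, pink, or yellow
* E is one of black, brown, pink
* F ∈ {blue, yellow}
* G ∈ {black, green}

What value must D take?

orange

Among the 7 variables, pink fits only E (and all 7 values in {black, blue, brown, green, orange, pink, yellow} must be used), so E = pink.
Among the 6 still-open variables, brown fits only C (and all 6 values in {black, blue, brown, green, orange, yellow} must be used), so C = brown.
The 5 still-open variables together cover exactly {black, blue, green, orange, yellow} — 5 values for 5 variables — and orange appears only in D's list, so D = orange.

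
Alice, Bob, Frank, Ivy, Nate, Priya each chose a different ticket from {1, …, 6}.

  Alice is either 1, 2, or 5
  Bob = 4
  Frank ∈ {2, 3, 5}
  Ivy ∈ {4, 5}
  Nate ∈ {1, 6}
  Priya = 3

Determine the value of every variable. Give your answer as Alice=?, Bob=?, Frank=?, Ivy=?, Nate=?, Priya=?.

Alice=1, Bob=4, Frank=2, Ivy=5, Nate=6, Priya=3

Bob must be 4 (only option left). So Ivy can't be 4.
Ivy must be 5 (only option left). Strike 5 from Alice, Frank.
Priya has just one choice, so Priya = 3. Strike 3 from Frank.
That leaves Frank = 2. So Alice can't be 2.
That leaves Alice = 1. Strike 1 from Nate.
Nate must be 6 (only option left).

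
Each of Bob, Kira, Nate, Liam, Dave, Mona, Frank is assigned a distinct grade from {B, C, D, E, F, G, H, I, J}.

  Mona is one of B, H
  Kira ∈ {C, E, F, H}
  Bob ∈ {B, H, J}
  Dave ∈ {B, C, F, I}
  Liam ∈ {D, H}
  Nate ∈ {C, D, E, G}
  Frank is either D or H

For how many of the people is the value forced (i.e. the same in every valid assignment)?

2

Liam and Frank share exactly the 2 values {D, H}; by pigeonhole those values go to them, so strike D, H from Bob, Kira, Nate, Mona.
That leaves Mona = B. So Bob, Dave can't be B.
Bob has just one choice, so Bob = J.
Determined: Bob=J, Mona=B. The other people each still have more than one consistent value. That makes 2.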